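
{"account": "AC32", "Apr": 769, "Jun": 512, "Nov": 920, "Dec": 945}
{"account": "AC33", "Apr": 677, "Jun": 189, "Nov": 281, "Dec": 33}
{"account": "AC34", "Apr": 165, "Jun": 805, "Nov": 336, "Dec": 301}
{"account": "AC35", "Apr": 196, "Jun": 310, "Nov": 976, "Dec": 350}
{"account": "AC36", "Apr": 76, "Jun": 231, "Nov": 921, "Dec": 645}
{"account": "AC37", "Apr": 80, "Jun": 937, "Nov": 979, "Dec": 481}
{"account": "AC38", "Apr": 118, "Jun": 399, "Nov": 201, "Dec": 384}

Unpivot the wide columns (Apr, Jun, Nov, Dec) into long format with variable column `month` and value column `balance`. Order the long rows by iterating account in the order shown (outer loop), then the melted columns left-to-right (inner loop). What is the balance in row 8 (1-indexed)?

28 rows total (7 × 4). Row 8: index ⌊(8-1)/4⌋ = 1 into account → AC33; (8-1) mod 4 = 3 into the melted columns → Dec.
So row 8 is (AC33, Dec, 33); balance = 33.

33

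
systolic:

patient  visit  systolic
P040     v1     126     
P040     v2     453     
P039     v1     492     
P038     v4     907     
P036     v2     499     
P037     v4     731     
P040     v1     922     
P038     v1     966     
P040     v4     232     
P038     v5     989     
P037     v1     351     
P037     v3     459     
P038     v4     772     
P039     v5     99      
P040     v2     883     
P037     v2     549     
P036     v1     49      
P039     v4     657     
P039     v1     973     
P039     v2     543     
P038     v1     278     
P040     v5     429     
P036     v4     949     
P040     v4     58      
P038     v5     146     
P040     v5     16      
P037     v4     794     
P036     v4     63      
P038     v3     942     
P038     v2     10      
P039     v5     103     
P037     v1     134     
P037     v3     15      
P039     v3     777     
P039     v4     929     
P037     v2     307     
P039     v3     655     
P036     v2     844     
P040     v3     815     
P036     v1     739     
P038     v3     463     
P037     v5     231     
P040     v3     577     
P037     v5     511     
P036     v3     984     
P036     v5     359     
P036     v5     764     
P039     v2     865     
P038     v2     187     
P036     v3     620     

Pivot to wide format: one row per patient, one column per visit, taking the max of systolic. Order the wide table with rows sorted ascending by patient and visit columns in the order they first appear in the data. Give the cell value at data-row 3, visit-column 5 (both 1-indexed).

942

With rows sorted ascending by patient, row 3 is patient=P038. visit columns in first-appearance order: v1, v2, v4, v5, v3; column 5 is v3.
Long rows with patient=P038, visit=v3: max(942, 463) = 942.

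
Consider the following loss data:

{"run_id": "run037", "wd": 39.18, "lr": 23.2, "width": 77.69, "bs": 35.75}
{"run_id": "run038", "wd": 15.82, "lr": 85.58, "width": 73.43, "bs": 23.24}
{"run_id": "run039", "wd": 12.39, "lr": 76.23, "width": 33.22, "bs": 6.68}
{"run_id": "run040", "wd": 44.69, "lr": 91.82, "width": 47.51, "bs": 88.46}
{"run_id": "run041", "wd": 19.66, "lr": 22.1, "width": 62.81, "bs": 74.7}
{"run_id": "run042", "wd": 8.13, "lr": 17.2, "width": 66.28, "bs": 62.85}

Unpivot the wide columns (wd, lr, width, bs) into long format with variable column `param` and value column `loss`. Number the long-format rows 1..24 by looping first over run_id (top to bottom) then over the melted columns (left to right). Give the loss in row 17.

19.66

24 rows total (6 × 4). Row 17: index ⌊(17-1)/4⌋ = 4 into run_id → run041; (17-1) mod 4 = 0 into the melted columns → wd.
So row 17 is (run041, wd, 19.66); loss = 19.66.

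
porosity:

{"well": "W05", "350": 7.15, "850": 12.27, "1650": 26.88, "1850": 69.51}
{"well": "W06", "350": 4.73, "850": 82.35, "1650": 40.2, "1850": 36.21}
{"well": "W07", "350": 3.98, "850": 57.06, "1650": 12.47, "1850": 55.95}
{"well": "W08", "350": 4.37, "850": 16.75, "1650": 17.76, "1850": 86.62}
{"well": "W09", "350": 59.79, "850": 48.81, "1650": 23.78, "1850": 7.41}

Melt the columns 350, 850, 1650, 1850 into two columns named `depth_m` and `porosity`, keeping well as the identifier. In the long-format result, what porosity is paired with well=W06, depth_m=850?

Unpivoting turns each (well, wide-column) pair into one long row.
The wide cell at row W06, column 850 holds 82.35, so the long row (W06, 850) has porosity=82.35.

82.35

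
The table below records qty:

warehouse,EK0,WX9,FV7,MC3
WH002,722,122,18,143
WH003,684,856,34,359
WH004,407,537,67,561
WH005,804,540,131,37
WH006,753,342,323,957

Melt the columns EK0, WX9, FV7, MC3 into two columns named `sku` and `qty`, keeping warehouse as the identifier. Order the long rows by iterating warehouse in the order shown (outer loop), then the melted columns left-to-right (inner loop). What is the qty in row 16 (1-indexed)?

20 rows total (5 × 4). Row 16: index ⌊(16-1)/4⌋ = 3 into warehouse → WH005; (16-1) mod 4 = 3 into the melted columns → MC3.
So row 16 is (WH005, MC3, 37); qty = 37.

37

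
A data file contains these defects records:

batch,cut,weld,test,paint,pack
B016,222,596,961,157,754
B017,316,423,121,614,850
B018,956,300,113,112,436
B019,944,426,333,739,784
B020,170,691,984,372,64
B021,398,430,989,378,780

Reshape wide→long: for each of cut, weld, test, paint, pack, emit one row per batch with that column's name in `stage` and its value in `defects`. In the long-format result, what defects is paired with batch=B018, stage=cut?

Unpivoting turns each (batch, wide-column) pair into one long row.
The wide cell at row B018, column cut holds 956, so the long row (B018, cut) has defects=956.

956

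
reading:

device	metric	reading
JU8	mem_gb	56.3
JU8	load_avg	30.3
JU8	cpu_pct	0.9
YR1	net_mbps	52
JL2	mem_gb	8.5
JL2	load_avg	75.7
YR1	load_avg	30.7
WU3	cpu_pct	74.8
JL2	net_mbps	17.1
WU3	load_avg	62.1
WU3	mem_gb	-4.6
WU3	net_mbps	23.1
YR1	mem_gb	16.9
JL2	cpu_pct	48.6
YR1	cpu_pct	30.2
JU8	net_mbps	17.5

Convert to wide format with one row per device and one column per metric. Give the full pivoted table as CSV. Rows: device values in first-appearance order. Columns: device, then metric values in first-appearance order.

Columns: device plus the 4 distinct metric values (mem_gb, load_avg, cpu_pct, net_mbps).
For example, row JU8 column mem_gb takes reading=56.3 from the long row (JU8, mem_gb).

device,mem_gb,load_avg,cpu_pct,net_mbps
JU8,56.3,30.3,0.9,17.5
YR1,16.9,30.7,30.2,52
JL2,8.5,75.7,48.6,17.1
WU3,-4.6,62.1,74.8,23.1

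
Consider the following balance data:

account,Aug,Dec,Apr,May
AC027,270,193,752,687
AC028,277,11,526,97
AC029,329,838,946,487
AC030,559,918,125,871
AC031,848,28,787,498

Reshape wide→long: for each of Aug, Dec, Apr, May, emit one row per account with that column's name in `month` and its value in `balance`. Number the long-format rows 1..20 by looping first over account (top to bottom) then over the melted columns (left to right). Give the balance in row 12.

487

20 rows total (5 × 4). Row 12: index ⌊(12-1)/4⌋ = 2 into account → AC029; (12-1) mod 4 = 3 into the melted columns → May.
So row 12 is (AC029, May, 487); balance = 487.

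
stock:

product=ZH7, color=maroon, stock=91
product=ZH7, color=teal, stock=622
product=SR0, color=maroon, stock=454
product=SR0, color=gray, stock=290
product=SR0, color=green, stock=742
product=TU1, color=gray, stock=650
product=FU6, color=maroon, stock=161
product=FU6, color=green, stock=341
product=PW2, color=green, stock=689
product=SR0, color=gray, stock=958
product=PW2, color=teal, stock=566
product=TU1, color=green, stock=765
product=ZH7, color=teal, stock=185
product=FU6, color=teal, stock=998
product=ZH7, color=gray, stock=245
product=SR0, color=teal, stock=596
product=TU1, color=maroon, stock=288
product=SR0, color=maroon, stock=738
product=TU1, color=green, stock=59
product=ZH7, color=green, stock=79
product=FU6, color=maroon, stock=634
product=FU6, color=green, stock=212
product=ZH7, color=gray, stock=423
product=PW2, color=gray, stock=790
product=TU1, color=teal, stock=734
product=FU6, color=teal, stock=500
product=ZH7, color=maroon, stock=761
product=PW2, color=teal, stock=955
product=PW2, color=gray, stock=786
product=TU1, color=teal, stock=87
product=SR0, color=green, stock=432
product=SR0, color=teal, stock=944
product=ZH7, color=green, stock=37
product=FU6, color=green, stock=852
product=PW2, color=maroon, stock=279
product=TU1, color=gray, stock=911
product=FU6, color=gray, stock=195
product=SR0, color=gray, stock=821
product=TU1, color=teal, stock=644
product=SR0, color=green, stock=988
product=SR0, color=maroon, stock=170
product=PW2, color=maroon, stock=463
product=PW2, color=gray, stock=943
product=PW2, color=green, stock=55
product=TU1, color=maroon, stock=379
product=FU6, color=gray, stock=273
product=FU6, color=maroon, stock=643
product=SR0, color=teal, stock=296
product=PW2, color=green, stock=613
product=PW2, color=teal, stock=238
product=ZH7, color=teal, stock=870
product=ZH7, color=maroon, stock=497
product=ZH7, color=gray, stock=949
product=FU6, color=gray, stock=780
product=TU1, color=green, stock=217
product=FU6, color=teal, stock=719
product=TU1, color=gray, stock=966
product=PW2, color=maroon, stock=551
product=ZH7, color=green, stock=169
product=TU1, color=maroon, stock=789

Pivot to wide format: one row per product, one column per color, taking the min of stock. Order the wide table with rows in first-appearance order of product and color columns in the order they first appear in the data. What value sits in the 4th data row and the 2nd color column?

With rows in first-appearance order of product, row 4 is product=FU6. color columns in first-appearance order: maroon, teal, gray, green; column 2 is teal.
Long rows with product=FU6, color=teal: min(998, 500, 719) = 500.

500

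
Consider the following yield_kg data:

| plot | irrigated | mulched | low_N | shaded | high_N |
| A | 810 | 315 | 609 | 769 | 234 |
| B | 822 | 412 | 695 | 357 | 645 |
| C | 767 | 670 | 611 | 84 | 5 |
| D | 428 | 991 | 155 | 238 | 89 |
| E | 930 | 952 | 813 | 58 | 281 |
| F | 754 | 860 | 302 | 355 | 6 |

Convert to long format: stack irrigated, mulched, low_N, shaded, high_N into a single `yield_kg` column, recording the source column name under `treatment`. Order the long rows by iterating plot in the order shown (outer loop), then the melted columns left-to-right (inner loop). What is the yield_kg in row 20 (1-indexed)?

30 rows total (6 × 5). Row 20: index ⌊(20-1)/5⌋ = 3 into plot → D; (20-1) mod 5 = 4 into the melted columns → high_N.
So row 20 is (D, high_N, 89); yield_kg = 89.

89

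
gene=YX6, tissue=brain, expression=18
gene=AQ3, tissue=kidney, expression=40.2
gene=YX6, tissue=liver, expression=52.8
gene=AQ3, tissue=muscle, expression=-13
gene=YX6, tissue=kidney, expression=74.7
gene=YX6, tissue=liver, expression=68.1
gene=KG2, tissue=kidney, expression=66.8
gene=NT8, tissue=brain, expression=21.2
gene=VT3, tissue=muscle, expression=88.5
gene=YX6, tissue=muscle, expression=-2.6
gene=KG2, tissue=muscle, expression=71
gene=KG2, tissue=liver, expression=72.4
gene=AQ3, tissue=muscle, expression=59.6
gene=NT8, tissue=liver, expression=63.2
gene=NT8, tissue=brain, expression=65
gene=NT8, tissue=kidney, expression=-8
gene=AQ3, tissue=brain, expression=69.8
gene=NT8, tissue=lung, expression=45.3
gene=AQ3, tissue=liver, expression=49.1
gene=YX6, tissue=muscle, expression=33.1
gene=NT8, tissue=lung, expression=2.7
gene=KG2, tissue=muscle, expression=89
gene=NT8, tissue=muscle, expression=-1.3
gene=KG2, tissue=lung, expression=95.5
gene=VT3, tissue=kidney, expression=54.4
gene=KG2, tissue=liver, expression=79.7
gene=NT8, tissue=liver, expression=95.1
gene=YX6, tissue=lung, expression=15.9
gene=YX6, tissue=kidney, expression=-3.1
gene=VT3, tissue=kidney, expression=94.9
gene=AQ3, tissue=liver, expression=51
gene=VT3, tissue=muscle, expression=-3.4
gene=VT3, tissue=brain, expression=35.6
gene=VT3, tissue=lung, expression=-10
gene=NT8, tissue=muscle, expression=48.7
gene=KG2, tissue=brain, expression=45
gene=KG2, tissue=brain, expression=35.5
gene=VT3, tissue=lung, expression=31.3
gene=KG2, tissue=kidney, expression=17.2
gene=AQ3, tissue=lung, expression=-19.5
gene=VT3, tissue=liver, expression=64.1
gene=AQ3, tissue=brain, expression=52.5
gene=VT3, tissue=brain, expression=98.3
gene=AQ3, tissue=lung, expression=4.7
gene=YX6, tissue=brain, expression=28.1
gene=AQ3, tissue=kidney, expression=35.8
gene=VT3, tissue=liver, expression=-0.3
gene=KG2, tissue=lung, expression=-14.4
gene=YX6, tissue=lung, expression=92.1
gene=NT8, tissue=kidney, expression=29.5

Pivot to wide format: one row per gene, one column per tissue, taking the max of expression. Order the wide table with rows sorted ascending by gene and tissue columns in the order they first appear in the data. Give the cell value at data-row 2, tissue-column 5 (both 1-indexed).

95.5

With rows sorted ascending by gene, row 2 is gene=KG2. tissue columns in first-appearance order: brain, kidney, liver, muscle, lung; column 5 is lung.
Long rows with gene=KG2, tissue=lung: max(95.5, -14.4) = 95.5.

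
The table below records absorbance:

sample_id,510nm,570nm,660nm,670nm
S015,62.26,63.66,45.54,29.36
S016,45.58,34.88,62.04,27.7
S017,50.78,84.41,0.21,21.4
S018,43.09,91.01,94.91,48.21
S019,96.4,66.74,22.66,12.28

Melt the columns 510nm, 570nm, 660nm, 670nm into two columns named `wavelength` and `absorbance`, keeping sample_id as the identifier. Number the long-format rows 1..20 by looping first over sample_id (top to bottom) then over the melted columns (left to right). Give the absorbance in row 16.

48.21

20 rows total (5 × 4). Row 16: index ⌊(16-1)/4⌋ = 3 into sample_id → S018; (16-1) mod 4 = 3 into the melted columns → 670nm.
So row 16 is (S018, 670nm, 48.21); absorbance = 48.21.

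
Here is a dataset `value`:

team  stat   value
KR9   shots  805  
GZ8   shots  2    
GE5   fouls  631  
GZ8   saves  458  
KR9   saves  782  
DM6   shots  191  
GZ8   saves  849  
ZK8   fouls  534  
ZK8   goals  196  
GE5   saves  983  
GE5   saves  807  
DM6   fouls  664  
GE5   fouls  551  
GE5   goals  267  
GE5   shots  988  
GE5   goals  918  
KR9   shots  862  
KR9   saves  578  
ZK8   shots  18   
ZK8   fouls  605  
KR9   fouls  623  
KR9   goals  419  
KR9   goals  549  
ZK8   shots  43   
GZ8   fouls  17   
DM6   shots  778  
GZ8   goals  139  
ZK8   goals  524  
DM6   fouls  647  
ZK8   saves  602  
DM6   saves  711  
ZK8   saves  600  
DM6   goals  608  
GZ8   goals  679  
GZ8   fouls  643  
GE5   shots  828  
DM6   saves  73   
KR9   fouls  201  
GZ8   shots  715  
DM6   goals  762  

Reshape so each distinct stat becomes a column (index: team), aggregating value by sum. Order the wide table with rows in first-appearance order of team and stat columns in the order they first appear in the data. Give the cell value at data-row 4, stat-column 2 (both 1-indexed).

1311

With rows in first-appearance order of team, row 4 is team=DM6. stat columns in first-appearance order: shots, fouls, saves, goals; column 2 is fouls.
Long rows with team=DM6, stat=fouls: 664 + 647 = 1311.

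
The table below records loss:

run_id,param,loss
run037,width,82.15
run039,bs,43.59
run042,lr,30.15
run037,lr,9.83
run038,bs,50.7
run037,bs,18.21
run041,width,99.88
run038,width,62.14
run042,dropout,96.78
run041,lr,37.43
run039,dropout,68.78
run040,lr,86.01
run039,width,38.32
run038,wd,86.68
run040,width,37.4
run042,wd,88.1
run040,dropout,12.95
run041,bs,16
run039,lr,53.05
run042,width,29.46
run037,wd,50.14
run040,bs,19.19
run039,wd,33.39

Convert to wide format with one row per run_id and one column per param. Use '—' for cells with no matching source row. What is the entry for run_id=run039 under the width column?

38.32

The long row with run_id=run039, param=width has loss=38.32.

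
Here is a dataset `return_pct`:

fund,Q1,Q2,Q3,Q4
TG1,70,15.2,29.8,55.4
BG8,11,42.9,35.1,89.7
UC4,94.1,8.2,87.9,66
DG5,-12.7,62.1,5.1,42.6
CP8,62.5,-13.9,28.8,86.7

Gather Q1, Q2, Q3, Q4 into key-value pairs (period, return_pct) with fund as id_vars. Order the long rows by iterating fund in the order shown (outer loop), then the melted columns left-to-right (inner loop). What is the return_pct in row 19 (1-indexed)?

20 rows total (5 × 4). Row 19: index ⌊(19-1)/4⌋ = 4 into fund → CP8; (19-1) mod 4 = 2 into the melted columns → Q3.
So row 19 is (CP8, Q3, 28.8); return_pct = 28.8.

28.8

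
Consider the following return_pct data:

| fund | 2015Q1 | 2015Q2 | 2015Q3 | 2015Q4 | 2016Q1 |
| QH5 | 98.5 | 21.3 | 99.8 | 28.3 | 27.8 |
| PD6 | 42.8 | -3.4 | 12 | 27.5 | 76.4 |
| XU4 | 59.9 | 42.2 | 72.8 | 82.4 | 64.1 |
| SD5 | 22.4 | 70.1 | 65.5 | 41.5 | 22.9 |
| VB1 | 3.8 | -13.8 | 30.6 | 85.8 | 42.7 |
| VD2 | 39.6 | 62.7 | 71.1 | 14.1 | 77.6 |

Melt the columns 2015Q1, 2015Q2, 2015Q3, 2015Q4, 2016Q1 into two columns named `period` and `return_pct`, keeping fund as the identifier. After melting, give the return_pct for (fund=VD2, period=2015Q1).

Unpivoting turns each (fund, wide-column) pair into one long row.
The wide cell at row VD2, column 2015Q1 holds 39.6, so the long row (VD2, 2015Q1) has return_pct=39.6.

39.6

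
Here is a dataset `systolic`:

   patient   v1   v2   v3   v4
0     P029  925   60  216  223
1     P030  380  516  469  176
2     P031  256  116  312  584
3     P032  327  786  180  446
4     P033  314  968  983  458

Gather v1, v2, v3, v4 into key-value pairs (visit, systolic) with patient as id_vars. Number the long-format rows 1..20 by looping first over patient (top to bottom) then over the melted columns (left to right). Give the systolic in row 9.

20 rows total (5 × 4). Row 9: index ⌊(9-1)/4⌋ = 2 into patient → P031; (9-1) mod 4 = 0 into the melted columns → v1.
So row 9 is (P031, v1, 256); systolic = 256.

256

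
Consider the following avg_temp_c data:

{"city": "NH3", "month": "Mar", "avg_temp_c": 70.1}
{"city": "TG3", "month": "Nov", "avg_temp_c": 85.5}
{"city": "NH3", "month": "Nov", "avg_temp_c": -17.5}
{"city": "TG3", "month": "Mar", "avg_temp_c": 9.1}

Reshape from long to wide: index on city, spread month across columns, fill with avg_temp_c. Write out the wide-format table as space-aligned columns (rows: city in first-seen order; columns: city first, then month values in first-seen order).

Columns: city plus the 2 distinct month values (Mar, Nov).
For example, row NH3 column Mar takes avg_temp_c=70.1 from the long row (NH3, Mar).

city  Mar   Nov  
NH3   70.1  -17.5
TG3   9.1   85.5 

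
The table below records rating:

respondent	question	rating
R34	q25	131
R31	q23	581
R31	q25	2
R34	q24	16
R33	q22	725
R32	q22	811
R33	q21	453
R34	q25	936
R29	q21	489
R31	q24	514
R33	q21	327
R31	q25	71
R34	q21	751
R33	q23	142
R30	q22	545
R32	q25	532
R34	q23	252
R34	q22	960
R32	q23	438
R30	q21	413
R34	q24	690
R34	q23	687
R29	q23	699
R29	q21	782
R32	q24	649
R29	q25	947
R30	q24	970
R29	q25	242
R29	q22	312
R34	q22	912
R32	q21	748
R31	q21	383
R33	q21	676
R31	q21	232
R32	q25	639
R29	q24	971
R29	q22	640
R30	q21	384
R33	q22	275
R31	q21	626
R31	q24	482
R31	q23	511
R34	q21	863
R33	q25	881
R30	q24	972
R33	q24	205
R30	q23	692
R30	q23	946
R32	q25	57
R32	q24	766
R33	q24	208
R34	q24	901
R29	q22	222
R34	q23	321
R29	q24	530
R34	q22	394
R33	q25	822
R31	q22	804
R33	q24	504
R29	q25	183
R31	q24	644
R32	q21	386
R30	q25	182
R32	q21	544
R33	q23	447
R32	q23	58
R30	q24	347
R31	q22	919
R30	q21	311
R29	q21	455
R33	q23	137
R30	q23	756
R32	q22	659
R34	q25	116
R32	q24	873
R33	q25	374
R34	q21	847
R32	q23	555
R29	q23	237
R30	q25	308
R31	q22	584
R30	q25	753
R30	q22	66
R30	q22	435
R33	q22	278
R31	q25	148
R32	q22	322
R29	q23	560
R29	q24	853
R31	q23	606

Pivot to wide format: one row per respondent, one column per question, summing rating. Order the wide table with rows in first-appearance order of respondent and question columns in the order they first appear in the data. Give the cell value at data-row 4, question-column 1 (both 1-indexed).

With rows in first-appearance order of respondent, row 4 is respondent=R32. question columns in first-appearance order: q25, q23, q24, q22, q21; column 1 is q25.
Long rows with respondent=R32, question=q25: 532 + 639 + 57 = 1228.

1228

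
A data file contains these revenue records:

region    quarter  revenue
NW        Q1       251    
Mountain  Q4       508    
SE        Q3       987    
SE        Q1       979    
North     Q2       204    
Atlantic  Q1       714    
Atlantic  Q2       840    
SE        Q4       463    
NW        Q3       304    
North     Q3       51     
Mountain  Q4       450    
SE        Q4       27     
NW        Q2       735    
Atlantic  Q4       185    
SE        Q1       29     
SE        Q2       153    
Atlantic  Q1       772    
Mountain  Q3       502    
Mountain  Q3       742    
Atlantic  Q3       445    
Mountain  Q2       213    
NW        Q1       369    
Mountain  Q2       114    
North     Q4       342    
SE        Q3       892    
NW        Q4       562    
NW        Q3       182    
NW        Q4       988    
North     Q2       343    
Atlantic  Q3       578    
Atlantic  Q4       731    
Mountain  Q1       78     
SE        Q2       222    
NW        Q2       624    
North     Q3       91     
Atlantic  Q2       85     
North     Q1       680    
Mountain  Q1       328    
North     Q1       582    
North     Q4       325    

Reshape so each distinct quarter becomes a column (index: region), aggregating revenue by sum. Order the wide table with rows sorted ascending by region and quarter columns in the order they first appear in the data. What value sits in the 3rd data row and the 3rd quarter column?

With rows sorted ascending by region, row 3 is region=NW. quarter columns in first-appearance order: Q1, Q4, Q3, Q2; column 3 is Q3.
Long rows with region=NW, quarter=Q3: 304 + 182 = 486.

486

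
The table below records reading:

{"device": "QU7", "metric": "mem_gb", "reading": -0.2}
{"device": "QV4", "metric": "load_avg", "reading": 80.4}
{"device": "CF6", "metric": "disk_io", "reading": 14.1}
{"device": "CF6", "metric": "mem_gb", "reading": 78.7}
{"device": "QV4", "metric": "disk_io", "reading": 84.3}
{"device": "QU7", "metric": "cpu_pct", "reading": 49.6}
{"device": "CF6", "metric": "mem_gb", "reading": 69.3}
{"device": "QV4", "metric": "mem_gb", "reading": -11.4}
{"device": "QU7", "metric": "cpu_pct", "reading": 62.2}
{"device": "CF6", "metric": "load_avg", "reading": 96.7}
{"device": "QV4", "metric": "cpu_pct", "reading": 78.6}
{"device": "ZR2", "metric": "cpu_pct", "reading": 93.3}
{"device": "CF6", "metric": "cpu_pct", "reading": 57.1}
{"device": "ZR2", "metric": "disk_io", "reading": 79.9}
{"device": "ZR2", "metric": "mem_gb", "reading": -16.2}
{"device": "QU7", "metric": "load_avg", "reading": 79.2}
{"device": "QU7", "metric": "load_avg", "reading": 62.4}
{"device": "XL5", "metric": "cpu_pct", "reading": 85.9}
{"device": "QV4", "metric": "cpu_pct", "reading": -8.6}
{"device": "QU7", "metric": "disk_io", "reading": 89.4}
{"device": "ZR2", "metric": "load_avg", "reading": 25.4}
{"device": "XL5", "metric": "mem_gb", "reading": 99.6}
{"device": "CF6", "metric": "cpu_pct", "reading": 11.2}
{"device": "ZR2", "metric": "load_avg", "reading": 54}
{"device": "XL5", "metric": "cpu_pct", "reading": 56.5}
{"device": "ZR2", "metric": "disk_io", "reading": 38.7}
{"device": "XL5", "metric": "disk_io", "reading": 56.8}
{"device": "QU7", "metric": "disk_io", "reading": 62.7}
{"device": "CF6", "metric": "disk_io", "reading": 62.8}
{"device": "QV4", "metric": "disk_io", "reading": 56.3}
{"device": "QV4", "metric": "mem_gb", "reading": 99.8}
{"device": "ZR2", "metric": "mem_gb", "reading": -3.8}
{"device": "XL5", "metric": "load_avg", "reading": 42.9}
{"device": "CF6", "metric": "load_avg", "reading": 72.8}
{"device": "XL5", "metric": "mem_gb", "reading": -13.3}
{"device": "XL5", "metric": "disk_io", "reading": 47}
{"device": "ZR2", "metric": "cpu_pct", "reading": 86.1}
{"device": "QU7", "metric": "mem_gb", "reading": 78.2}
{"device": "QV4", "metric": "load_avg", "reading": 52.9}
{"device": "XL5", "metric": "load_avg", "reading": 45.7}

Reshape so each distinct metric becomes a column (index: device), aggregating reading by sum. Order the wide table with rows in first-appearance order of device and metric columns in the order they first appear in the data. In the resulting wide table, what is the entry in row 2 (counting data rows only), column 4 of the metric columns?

70

With rows in first-appearance order of device, row 2 is device=QV4. metric columns in first-appearance order: mem_gb, load_avg, disk_io, cpu_pct; column 4 is cpu_pct.
Long rows with device=QV4, metric=cpu_pct: 78.6 + -8.6 = 70.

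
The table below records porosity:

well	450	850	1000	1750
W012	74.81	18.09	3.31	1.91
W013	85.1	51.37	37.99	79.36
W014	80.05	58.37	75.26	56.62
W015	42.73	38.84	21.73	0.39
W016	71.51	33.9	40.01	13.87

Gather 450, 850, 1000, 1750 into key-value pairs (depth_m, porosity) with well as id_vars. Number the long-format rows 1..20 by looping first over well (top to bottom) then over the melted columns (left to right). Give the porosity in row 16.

0.39

20 rows total (5 × 4). Row 16: index ⌊(16-1)/4⌋ = 3 into well → W015; (16-1) mod 4 = 3 into the melted columns → 1750.
So row 16 is (W015, 1750, 0.39); porosity = 0.39.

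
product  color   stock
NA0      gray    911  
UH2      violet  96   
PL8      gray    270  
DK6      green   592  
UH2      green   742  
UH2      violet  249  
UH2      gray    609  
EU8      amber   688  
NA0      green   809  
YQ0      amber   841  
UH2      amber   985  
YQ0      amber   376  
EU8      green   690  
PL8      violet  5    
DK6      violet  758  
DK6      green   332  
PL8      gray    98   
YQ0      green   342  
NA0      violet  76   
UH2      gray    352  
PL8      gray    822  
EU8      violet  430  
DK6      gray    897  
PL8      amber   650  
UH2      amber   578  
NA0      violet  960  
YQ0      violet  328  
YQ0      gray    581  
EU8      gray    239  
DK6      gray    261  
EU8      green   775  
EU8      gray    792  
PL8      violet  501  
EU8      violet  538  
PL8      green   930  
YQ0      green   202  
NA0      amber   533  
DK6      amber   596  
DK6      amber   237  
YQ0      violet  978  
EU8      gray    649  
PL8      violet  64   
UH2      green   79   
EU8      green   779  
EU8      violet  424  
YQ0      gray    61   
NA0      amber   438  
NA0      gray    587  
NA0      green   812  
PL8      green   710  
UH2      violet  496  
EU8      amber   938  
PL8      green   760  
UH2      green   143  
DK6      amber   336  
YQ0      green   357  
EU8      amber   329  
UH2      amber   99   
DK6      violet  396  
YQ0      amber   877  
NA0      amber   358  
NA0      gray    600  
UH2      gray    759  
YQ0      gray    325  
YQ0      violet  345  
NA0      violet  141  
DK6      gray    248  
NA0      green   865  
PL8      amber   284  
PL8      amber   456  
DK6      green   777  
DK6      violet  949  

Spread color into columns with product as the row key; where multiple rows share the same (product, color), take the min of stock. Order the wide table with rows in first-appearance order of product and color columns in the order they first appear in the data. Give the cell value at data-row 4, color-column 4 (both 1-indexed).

237

With rows in first-appearance order of product, row 4 is product=DK6. color columns in first-appearance order: gray, violet, green, amber; column 4 is amber.
Long rows with product=DK6, color=amber: min(596, 237, 336) = 237.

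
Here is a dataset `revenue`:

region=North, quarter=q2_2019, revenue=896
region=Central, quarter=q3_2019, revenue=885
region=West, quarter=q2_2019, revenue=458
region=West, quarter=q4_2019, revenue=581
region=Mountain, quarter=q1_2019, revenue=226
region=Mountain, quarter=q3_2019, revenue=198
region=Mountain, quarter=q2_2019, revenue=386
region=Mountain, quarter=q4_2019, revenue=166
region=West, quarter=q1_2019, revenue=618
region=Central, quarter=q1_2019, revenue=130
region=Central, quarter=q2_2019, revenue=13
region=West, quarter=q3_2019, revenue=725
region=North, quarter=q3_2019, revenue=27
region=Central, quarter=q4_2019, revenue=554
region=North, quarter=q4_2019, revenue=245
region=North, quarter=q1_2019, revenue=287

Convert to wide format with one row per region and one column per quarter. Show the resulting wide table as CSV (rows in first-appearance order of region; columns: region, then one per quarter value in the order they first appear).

Columns: region plus the 4 distinct quarter values (q2_2019, q3_2019, q4_2019, q1_2019).
For example, row North column q2_2019 takes revenue=896 from the long row (North, q2_2019).

region,q2_2019,q3_2019,q4_2019,q1_2019
North,896,27,245,287
Central,13,885,554,130
West,458,725,581,618
Mountain,386,198,166,226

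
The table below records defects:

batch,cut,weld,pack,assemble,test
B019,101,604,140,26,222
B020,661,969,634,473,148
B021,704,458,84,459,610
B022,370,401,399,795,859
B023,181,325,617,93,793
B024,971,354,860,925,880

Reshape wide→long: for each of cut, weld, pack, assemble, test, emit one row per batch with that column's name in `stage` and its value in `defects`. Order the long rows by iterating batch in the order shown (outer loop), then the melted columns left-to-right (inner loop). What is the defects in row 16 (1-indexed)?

370

30 rows total (6 × 5). Row 16: index ⌊(16-1)/5⌋ = 3 into batch → B022; (16-1) mod 5 = 0 into the melted columns → cut.
So row 16 is (B022, cut, 370); defects = 370.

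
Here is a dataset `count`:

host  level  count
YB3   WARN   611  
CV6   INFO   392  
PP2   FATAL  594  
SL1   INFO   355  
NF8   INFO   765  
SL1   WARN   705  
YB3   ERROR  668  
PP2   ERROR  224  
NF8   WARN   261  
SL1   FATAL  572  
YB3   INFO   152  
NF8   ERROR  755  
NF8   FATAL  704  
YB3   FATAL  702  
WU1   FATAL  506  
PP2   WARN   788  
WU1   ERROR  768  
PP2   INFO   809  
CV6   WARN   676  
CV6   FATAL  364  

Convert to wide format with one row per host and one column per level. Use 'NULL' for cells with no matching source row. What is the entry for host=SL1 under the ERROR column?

NULL

No long-format row has host=SL1 and level=ERROR, so the cell is NULL.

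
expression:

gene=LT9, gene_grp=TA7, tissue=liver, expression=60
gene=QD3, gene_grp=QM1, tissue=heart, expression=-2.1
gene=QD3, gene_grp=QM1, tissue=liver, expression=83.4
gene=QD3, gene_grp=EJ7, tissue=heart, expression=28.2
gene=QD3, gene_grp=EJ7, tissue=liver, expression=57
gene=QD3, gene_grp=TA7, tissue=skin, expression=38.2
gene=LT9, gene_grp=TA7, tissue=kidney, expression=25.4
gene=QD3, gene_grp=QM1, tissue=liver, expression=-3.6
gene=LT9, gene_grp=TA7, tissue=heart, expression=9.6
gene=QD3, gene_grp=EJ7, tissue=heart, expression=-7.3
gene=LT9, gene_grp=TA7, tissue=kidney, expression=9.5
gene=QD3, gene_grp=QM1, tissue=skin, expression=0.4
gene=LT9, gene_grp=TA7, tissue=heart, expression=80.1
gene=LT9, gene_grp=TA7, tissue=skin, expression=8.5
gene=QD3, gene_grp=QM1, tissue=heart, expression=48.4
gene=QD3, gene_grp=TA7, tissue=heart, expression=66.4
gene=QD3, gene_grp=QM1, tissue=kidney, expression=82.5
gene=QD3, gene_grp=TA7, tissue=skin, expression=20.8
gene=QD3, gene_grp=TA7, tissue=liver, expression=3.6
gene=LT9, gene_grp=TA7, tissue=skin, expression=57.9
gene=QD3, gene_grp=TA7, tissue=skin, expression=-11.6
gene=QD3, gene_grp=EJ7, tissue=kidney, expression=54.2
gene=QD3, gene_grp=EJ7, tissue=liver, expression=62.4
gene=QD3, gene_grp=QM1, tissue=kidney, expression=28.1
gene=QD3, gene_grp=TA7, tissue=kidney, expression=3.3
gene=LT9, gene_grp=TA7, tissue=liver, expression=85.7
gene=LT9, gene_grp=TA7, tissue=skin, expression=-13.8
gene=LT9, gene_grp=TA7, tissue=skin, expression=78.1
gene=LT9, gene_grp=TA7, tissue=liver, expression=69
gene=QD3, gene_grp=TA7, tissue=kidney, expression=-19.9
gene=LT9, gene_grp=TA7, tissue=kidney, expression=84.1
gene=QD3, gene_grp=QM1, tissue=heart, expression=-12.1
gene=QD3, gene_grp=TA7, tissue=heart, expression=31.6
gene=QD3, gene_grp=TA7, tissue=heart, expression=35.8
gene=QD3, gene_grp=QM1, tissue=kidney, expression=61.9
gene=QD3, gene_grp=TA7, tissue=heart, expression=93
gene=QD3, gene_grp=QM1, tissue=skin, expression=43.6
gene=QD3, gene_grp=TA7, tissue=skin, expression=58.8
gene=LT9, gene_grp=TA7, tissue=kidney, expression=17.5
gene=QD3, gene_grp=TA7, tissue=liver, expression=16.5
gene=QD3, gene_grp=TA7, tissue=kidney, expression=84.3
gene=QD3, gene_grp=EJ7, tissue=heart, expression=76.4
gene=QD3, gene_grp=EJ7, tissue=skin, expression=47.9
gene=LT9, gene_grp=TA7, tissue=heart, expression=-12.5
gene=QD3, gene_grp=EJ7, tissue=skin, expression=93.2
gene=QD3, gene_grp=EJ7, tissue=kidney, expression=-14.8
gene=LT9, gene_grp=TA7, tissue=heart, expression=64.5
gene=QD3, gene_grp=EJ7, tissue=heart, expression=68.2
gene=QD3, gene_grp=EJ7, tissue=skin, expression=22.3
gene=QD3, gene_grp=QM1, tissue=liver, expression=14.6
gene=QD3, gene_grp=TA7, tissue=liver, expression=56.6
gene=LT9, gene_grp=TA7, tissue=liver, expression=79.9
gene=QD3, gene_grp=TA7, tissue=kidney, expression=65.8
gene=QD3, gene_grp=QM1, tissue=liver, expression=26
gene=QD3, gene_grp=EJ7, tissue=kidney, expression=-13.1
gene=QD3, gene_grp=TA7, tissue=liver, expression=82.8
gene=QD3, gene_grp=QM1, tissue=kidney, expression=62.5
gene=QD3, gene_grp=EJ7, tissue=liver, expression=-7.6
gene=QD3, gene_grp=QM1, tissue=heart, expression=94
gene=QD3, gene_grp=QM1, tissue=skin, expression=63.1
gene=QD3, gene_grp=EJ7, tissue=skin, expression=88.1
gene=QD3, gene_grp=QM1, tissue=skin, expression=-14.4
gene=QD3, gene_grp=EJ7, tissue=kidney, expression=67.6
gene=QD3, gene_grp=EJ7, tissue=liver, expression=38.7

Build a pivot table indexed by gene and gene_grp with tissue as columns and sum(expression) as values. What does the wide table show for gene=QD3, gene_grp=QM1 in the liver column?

Rows with gene=QD3, gene_grp=QM1 and tissue=liver: expression values are 83.4, -3.6, 14.6, 26.
83.4 + -3.6 + 14.6 + 26 = 120.4.

120.4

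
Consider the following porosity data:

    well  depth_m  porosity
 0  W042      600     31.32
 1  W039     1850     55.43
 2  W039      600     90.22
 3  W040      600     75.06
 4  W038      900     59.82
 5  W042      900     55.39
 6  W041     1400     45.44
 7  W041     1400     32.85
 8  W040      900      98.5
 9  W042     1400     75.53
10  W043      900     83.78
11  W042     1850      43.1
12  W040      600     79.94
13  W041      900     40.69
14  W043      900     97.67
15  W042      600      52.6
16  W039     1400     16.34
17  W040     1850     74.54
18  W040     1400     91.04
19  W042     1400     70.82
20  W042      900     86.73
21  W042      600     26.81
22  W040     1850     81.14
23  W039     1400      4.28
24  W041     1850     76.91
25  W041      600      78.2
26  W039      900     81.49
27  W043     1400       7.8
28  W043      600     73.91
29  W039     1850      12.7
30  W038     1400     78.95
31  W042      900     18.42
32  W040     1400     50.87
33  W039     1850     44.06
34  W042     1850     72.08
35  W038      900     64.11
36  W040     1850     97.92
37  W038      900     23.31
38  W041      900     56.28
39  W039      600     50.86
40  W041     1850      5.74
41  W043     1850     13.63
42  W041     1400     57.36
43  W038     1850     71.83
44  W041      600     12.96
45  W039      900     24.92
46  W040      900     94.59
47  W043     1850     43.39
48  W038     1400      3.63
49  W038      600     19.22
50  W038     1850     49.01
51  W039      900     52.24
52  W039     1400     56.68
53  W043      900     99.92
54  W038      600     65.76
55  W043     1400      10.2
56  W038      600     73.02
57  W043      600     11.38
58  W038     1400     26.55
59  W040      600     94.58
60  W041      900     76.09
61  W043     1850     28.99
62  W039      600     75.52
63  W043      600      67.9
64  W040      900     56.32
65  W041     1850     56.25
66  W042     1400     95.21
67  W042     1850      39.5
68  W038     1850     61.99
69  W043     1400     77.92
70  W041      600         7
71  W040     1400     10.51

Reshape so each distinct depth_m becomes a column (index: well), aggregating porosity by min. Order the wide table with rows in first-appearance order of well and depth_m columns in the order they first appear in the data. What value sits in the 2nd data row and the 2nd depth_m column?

With rows in first-appearance order of well, row 2 is well=W039. depth_m columns in first-appearance order: 600, 1850, 900, 1400; column 2 is 1850.
Long rows with well=W039, depth_m=1850: min(55.43, 12.7, 44.06) = 12.7.

12.7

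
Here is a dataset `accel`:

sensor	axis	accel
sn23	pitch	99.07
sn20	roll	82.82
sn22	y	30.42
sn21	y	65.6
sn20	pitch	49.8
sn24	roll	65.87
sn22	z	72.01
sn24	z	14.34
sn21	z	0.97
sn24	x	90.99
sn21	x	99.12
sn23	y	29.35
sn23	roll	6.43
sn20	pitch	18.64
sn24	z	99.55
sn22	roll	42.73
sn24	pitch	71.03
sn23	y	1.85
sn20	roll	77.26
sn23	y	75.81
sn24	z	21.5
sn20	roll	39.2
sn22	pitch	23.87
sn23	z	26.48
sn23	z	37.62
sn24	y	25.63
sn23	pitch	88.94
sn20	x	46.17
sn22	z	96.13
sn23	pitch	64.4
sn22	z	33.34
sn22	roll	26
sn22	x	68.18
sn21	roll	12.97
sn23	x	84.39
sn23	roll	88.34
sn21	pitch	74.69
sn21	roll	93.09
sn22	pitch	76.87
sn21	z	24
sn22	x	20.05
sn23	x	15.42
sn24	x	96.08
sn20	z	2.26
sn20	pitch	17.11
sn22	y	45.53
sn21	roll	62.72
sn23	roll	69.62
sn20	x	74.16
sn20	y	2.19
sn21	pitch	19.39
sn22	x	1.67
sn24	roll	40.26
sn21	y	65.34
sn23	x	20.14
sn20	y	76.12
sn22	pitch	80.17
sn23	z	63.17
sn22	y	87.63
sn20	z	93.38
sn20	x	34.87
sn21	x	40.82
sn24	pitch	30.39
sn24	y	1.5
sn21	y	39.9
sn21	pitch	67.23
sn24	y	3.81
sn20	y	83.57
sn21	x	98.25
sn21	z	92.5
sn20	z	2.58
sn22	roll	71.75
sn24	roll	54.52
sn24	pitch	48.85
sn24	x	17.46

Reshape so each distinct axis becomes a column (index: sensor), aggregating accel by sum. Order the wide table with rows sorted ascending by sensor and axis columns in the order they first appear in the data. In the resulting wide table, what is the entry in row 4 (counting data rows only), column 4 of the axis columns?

With rows sorted ascending by sensor, row 4 is sensor=sn23. axis columns in first-appearance order: pitch, roll, y, z, x; column 4 is z.
Long rows with sensor=sn23, axis=z: 26.48 + 37.62 + 63.17 = 127.27.

127.27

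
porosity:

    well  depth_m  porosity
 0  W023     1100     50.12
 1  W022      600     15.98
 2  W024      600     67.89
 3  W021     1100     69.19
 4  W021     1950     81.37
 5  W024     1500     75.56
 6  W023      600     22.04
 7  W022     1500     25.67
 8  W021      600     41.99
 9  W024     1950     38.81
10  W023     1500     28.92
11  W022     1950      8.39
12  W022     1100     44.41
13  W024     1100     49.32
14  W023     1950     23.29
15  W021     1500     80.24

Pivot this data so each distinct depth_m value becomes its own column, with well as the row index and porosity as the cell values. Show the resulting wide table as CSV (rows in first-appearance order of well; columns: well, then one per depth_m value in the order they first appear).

well,1100,600,1950,1500
W023,50.12,22.04,23.29,28.92
W022,44.41,15.98,8.39,25.67
W024,49.32,67.89,38.81,75.56
W021,69.19,41.99,81.37,80.24

Columns: well plus the 4 distinct depth_m values (1100, 600, 1950, 1500).
For example, row W023 column 1100 takes porosity=50.12 from the long row (W023, 1100).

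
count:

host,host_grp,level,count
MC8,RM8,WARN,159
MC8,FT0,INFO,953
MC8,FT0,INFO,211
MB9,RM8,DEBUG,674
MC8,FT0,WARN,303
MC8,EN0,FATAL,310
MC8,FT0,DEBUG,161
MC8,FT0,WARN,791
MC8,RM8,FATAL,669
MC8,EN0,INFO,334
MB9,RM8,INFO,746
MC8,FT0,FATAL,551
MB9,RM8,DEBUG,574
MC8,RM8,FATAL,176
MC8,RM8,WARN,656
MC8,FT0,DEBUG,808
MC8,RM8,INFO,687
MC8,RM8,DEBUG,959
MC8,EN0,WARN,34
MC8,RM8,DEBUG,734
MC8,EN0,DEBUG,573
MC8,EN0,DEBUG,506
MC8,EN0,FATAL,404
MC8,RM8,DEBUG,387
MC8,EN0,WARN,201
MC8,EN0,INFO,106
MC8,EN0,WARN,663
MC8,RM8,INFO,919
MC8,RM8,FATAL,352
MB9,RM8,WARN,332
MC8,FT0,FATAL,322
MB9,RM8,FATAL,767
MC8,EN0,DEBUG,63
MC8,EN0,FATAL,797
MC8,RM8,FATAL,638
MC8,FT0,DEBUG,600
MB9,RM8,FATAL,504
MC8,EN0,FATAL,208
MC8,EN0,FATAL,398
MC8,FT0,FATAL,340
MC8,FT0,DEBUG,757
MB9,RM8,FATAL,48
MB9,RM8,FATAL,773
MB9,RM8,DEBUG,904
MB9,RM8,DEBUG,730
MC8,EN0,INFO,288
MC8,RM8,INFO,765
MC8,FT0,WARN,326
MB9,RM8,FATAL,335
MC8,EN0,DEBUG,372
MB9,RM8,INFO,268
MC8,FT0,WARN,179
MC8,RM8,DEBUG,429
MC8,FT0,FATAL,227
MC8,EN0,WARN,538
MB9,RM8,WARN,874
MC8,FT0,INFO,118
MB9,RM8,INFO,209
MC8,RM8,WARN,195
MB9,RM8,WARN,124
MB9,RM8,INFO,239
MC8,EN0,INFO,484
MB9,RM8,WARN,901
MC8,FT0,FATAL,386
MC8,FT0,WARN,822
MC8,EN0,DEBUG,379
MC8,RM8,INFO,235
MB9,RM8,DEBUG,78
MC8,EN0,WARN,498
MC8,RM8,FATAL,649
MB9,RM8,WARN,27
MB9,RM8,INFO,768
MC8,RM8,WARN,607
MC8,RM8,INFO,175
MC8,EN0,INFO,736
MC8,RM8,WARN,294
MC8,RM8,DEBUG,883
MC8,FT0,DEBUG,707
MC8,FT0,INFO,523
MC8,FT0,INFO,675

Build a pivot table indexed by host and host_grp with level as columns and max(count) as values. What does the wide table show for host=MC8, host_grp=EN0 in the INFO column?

Rows with host=MC8, host_grp=EN0 and level=INFO: count values are 334, 106, 288, 484, 736.
max(334, 106, 288, 484, 736) = 736.

736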